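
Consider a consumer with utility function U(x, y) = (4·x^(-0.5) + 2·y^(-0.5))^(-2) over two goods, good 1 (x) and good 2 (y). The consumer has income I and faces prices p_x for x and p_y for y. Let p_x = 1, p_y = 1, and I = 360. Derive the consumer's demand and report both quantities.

MRS = MU_x/MU_y = 2·(y/x)^(1.5). Set equal to p_x/p_y.
Hence y/x = ((1/2)·p_x/p_y)^(1/(1.5)), i.e. raised to the 2/3 power.
With the ratio pinned down, the budget gives x* = I/(p_x + p_y·(y/x)) and y* = (y/x)·x*.
Numerically y/x = 0.629961, so x* = 360/(1 + 1·0.629961) = 220.8642 and y* = 0.629961·220.8642 = 139.1358.

x* = 220.8642, y* = 139.1358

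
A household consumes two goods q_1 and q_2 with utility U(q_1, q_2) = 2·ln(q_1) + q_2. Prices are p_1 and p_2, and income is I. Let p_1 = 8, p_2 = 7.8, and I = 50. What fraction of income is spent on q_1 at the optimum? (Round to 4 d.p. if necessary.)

So q_1*(p_1,p_2) = 2·p_2/p_1, independent of income; and q_2* = (I − 2·p_2)/p_2.
At the given prices: q_1* = 2·7.8/8 = 1.95, and q_2* = 4.4103.
Expenditure on q_1: 8·1.95 = 15.6; share = 0.312.

share on q_1 = 0.312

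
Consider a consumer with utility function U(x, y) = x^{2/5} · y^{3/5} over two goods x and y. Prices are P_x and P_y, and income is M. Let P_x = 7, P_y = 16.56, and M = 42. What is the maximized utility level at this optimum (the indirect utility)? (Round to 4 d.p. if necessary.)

V = 1.8259

Tangency: MRS = (2/3)·y/x = P_x/P_y.
Rearranging, P_y·y = (3/2)·P_x·x. Substituting into the budget gives P_x·x·(1 + (3/2)) = M.
Demand: x*(P_x,P_y,M) = 0.4·M/P_x and y* = 0.6·M/P_y.
At P_x=7, P_y=16.56, M=42: x* = 0.4·42/7 = 2.4, y* = 1.5217.
Utility at the optimum: U(2.4, 1.5217) = 1.8259.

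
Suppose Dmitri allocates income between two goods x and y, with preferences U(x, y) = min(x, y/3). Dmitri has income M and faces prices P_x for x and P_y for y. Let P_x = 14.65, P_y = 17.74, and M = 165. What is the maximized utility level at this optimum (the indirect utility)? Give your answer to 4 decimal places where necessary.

V = 2.4311

Leontief preferences: the optimum is at the kink where x/1 = y/3, i.e. y = 3·x.
Budget: P_x·x + P_y·3·x = M, so (P_x + 3·P_y)·x = M.
Demand: x*(P_x,P_y,M) = M/(P_x + 3·P_y), y* = 3·M/(P_x + 3·P_y).
Here 14.65 + 3·17.74 = 67.87, giving x* = 2.4311 and y* = 7.2934.
Utility at the optimum: U(2.4311, 7.2934) = 2.4311.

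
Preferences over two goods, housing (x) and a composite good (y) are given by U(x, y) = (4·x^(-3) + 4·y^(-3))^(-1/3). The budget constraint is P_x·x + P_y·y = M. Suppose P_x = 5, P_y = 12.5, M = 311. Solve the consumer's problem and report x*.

From the CES first-order condition, (y/x)^(4) = P_x/P_y.
Solve for the ratio: y/x = [P_x/P_y]^(0.25).
With the ratio pinned down, the budget gives x* = M/(P_x + P_y·(y/x)) and y* = (y/x)·x*.
Numerically y/x = 0.795271, so x* = 311/(5 + 12.5·0.795271) = 20.8154.

x* = 20.8154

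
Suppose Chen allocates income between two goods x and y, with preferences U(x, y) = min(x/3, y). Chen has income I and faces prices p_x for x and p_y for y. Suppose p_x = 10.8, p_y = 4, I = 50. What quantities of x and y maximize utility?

With perfect complements, no substitution: consume in ratio x:y = 3:1.
Budget: p_x·x + p_y·(1/3)·x = I, so (3·p_x + p_y)·x = 3·I.
Demand: x*(p_x,p_y,I) = 3·I/(3·p_x + p_y), y* = I/(3·p_x + p_y).
Here 3·10.8 + 4 = 36.4, giving x* = 4.1209 and y* = 1.3736.

x* = 4.1209, y* = 1.3736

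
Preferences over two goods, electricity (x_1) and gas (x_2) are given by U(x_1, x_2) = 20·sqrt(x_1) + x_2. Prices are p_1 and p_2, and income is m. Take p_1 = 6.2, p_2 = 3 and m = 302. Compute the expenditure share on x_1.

MU_x_1 = 10/√x_1, MU_x_2 = 1. Tangency: 10/√x_1 = p_1/p_2.
Solve: √x_1 = 10·p_2/p_1, so x_1*(p_1,p_2) = (10·p_2/p_1)², and x_2* = (m − p_1·x_1*)/p_2.
Plugging in: x_1* = (10·3/6.2)² = 23.4131, x_2* = 52.2796.
Expenditure on x_1: 6.2·23.4131 = 145.1613; share = 0.4807.

share on x_1 = 0.4807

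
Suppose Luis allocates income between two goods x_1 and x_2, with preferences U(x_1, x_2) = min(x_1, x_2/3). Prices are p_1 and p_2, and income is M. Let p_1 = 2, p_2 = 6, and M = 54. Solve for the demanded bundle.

x_1* = 2.7, x_2* = 8.1

Leontief preferences: the optimum is at the kink where x_1/1 = x_2/3, i.e. x_2 = 3·x_1.
Budget: p_1·x_1 + p_2·3·x_1 = M, so (p_1 + 3·p_2)·x_1 = M.
Demand: x_1*(p_1,p_2,M) = M/(p_1 + 3·p_2), x_2* = 3·M/(p_1 + 3·p_2).
Here 2 + 3·6 = 20, giving x_1* = 2.7 and x_2* = 8.1.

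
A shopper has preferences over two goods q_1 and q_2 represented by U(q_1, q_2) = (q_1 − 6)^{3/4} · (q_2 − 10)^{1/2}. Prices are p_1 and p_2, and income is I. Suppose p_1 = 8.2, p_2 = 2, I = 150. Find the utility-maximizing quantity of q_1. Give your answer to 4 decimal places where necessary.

MRS = (3/2)·(q_2−10)/(q_1−6). Tangency with p_1/p_2 gives q_2−10 = (2/3)·(p_1/p_2)·(q_1−6).
After buying the subsistence bundle (6, 10), a share 0.6 of the remaining income goes to q_1: q_1* = 6 + 0.6·(I − 6p_1 − 10p_2)/p_1.
Discretionary income = 150 − 6·8.2 − 10·2 = 80.8; q_1* = 6 + 0.6·80.8/8.2 = 11.9122.

q_1* = 11.9122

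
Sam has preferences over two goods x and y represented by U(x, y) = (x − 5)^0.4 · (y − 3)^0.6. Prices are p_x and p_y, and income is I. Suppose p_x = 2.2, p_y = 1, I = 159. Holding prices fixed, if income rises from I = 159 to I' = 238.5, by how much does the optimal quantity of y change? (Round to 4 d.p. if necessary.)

Let x' = x−5, y' = y−3. MRS = (2/3)·y'/x' = p_x/p_y.
After buying the subsistence bundle (5, 3), a share 0.4 of the remaining income goes to x: x* = 5 + 0.4·(I − 5p_x − 3p_y)/p_x.
Discretionary income = 159 − 5·2.2 − 3·1 = 145; y* = 3 + 0.6·145/1 = 90.
At I' = 238.5: y* = 137.7. Change: 137.7 − 90 = 47.7.

Δy* = 47.7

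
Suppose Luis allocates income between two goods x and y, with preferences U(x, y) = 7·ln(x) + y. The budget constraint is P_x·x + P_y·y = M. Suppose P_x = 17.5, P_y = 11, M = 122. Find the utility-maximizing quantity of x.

Set MRS = P_x/P_y: (7/x)/1 = P_x/P_y.
So x*(P_x,P_y) = 7·P_y/P_x, independent of income; and y* = (M − 7·P_y)/P_y.
At the given prices: x* = 7·11/17.5 = 4.4.

x* = 4.4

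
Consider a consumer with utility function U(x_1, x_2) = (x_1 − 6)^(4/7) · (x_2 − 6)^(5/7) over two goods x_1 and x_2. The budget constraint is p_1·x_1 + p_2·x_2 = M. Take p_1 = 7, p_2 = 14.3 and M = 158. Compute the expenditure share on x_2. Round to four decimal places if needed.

share on x_2 = 0.6492

This is Cobb-Douglas in (x_1−6, x_2−6): tangency gives 4/7·p_2·(x_2−6) = 5/7·p_1·(x_1−6).
After buying the subsistence bundle (6, 6), a share 4/9 of the remaining income goes to x_1: x_1* = 6 + 4/9·(M − 6p_1 − 6p_2)/p_1.
Discretionary income = 158 − 6·7 − 6·14.3 = 30.2; x_1* = 6 + 4/9·30.2/7 = 7.9175; x_2* = 6 + 5/9·30.2/14.3 = 7.1733.
Expenditure on x_2: 14.3·7.1733 = 102.5778; share = 0.6492.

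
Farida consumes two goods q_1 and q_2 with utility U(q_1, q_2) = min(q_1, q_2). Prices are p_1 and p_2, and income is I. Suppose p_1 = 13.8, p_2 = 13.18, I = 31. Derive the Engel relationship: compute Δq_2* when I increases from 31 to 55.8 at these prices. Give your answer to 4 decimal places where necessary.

Leontief preferences: the optimum is at the kink where q_1/1 = q_2/1, i.e. q_2 = q_1.
Budget: p_1·q_1 + p_2·q_1 = I, so (p_1 + p_2)·q_1 = I.
Demand: q_1*(p_1,p_2,I) = I/(p_1 + p_2), q_2* = I/(p_1 + p_2).
Here 13.8 + 13.18 = 26.98, giving q_2* = 1.149.
At I' = 55.8: q_2* = 2.0682. Change: 2.0682 − 1.149 = 0.9192.

Δq_2* = 0.9192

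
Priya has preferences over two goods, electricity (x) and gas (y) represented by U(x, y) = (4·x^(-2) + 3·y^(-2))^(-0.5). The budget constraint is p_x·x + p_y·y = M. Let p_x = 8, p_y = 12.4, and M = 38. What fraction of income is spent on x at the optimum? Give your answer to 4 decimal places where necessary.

share on x = 0.4511

From the CES first-order condition, (4/3)·(y/x)^(3) = p_x/p_y.
Solve for the ratio: y/x = [(3/4)·p_x/p_y]^(1/3).
With the ratio pinned down, the budget gives x* = M/(p_x + p_y·(y/x)) and y* = (y/x)·x*.
Numerically y/x = 0.785073, so x* = 38/(8 + 12.4·0.785073) = 2.1427 and y* = 0.785073·2.1427 = 1.6821.
Expenditure on x: 8·2.1427 = 17.1413; share = 0.4511.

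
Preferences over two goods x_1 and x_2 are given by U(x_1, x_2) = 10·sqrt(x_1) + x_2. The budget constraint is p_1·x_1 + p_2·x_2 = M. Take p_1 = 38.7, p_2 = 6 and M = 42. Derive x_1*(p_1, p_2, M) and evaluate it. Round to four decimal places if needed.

x_1* = 0.6009

Utility is quasi-linear in x_2; the FOC for x_1 is 5/√x_1 = p_1/p_2.
Solve: √x_1 = 5·p_2/p_1, so x_1*(p_1,p_2) = (5·p_2/p_1)², and x_2* = (M − p_1·x_1*)/p_2.
Plugging in: x_1* = (5·6/38.7)² = 0.6009.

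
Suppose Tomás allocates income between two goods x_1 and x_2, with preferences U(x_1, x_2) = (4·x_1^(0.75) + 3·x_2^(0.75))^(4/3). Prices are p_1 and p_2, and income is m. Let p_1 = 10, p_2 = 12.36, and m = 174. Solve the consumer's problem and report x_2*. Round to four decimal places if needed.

x_2* = 2.0204

MRS = MU_x_1/MU_x_2 = (4/3)·(x_2/x_1)^(0.25). Set equal to p_1/p_2.
Solve for the ratio: x_2/x_1 = [(3/4)·p_1/p_2]^(4).
With the ratio pinned down, the budget gives x_1* = m/(p_1 + p_2·(x_2/x_1)) and x_2* = (x_2/x_1)·x_1*.
Numerically x_2/x_1 = 0.135572, so x_1* = 174/(10 + 12.36·0.135572) = 14.9028 and x_2* = 0.135572·14.9028 = 2.0204.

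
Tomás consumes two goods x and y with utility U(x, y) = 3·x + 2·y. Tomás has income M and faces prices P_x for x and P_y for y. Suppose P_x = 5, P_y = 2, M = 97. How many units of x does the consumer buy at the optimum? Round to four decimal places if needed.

Perfect substitutes: compare marginal utility per dollar. 3/P_x vs 2/P_y → 0.6 vs 1.
y gives more utility per dollar, so spend all income on y: y* = M/P_y, x* = 0.
Numerically: x* = 0, y* = 48.5.

x* = 0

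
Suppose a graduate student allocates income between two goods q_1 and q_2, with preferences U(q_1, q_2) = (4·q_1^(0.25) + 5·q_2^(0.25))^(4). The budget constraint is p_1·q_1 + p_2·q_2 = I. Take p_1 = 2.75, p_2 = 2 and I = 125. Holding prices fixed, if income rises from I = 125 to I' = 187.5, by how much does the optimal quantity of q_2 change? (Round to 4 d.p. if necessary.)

From the CES first-order condition, (4/5)·(q_2/q_1)^(0.75) = p_1/p_2.
Hence q_2/q_1 = ((5/4)·p_1/p_2)^(1/(0.75)), i.e. raised to the 4/3 power.
Substitute q_2 = (q_2/q_1)·q_1 into the budget: q_1* = I/(p_1 + p_2·(q_2/q_1)).
Numerically q_2/q_1 = 2.058813, so q_1* = 125/(2.75 + 2·2.058813) = 18.2013 and q_2* = 2.058813·18.2013 = 37.4732.
At I' = 187.5: q_2* = 56.2097. Change: 56.2097 − 37.4732 = 18.7366.

Δq_2* = 18.7366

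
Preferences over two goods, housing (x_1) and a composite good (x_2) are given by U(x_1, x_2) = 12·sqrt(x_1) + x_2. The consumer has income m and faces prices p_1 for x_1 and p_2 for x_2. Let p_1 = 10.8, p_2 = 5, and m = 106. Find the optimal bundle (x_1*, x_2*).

Utility is quasi-linear in x_2; the FOC for x_1 is 6/√x_1 = p_1/p_2.
Solve: √x_1 = 6·p_2/p_1, so x_1*(p_1,p_2) = (6·p_2/p_1)², and x_2* = (m − p_1·x_1*)/p_2.
Plugging in: x_1* = (6·5/10.8)² = 7.716, x_2* = 4.5333.

x_1* = 7.716, x_2* = 4.5333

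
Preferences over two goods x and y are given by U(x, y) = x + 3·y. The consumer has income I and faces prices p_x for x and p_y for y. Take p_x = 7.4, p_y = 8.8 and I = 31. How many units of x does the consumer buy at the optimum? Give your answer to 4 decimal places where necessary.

Linear utility — the consumer picks whichever good has higher MU/price: 1/7.4 = 0.1351 vs 3/8.8 = 0.3409.
y gives more utility per dollar, so spend all income on y: y* = I/p_y, x* = 0.
Numerically: x* = 0, y* = 3.5227.

x* = 0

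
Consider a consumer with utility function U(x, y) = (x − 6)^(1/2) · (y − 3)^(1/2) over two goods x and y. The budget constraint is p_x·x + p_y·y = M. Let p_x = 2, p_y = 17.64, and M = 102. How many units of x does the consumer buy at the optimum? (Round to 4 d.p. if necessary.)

x* = 15.27

Discretionary income = 102 − 6·2 − 3·17.64 = 37.08; x* = 6 + 0.5·37.08/2 = 15.27.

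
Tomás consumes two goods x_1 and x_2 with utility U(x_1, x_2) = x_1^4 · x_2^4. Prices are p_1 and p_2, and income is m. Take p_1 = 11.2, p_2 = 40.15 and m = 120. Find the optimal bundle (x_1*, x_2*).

Demand: x_1*(p_1,p_2,m) = 0.5·m/p_1 and x_2* = 0.5·m/p_2.
At p_1=11.2, p_2=40.15, m=120: x_1* = 0.5·120/11.2 = 5.3571, x_2* = 1.4944.

x_1* = 5.3571, x_2* = 1.4944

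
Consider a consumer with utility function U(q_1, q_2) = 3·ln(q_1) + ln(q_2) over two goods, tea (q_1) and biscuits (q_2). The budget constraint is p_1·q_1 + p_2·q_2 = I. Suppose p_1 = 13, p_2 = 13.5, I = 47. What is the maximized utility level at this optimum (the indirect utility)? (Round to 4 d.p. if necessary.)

V = 2.8537

Tangency: MRS = 3·q_2/q_1 = p_1/p_2.
So 3·p_2·q_2 = p_1·q_1; combined with the budget, a share 0.75 of income goes to q_1.
Demand: q_1*(p_1,p_2,I) = 0.75·I/p_1 and q_2* = 0.25·I/p_2.
At p_1=13, p_2=13.5, I=47: q_1* = 0.75·47/13 = 2.7115, q_2* = 0.8704.
Utility at the optimum: U(2.7115, 0.8704) = 2.8537.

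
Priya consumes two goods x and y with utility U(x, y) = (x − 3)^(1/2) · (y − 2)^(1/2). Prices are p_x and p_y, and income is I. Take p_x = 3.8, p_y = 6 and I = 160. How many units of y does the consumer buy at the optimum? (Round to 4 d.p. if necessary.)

y* = 13.3833

MRS = (y−2)/(x−3). Tangency with p_x/p_y gives y−2 = (p_x/p_y)·(x−3).
Substituting into the budget: x* = 3 + 0.5·(I − 3·p_x − 2·p_y)/p_x, and y* = 2 + 0.5·(…)/p_y.
Discretionary income = 160 − 3·3.8 − 2·6 = 136.6; y* = 2 + 0.5·136.6/6 = 13.3833.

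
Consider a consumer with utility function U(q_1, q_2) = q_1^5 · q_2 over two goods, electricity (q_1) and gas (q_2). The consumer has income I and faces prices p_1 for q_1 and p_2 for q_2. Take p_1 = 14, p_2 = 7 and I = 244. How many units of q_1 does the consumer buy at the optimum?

q_1* = 14.5238

MU_q_1/MU_q_2 = (5·q_2)/(q_1); tangency sets this equal to p_1/p_2.
Rearranging, p_2·q_2 = (1/5)·p_1·q_1. Substituting into the budget gives p_1·q_1·(1 + (1/5)) = I.
Demand: q_1*(p_1,p_2,I) = 5/6·I/p_1 and q_2* = 1/6·I/p_2.
At p_1=14, p_2=7, I=244: q_1* = 5/6·244/14 = 14.5238.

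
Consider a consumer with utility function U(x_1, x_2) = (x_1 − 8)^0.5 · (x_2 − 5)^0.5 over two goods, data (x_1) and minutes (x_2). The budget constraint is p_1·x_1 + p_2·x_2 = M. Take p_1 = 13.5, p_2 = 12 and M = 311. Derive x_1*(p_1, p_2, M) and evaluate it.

Let x_1' = x_1−8, x_2' = x_2−5. MRS = x_2'/x_1' = p_1/p_2.
After buying the subsistence bundle (8, 5), a share 0.5 of the remaining income goes to x_1: x_1* = 8 + 0.5·(M − 8p_1 − 5p_2)/p_1.
Discretionary income = 311 − 8·13.5 − 5·12 = 143; x_1* = 8 + 0.5·143/13.5 = 13.2963.

x_1* = 13.2963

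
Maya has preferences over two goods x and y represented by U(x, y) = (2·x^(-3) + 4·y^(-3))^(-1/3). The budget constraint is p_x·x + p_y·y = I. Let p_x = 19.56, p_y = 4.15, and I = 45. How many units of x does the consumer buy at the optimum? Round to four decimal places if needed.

x* = 1.6771

MRS = MU_x/MU_y = (1/2)·(y/x)^(4). Set equal to p_x/p_y.
Solve for the ratio: y/x = [2·p_x/p_y]^(0.25).
With the ratio pinned down, the budget gives x* = I/(p_x + p_y·(y/x)) and y* = (y/x)·x*.
Numerically y/x = 1.752216, so x* = 45/(19.56 + 4.15·1.752216) = 1.6771.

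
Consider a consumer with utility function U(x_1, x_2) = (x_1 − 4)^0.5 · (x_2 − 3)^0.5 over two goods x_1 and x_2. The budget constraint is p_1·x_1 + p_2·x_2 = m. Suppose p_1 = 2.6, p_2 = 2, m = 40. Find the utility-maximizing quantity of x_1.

x_1* = 8.5385

Let x_1' = x_1−4, x_2' = x_2−3. MRS = x_2'/x_1' = p_1/p_2.
Substituting into the budget: x_1* = 4 + 0.5·(m − 4·p_1 − 3·p_2)/p_1, and x_2* = 3 + 0.5·(…)/p_2.
Discretionary income = 40 − 4·2.6 − 3·2 = 23.6; x_1* = 4 + 0.5·23.6/2.6 = 8.5385.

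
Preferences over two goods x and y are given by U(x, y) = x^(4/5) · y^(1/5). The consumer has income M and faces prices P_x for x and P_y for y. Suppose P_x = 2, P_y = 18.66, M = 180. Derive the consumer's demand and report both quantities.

Tangency: MRS = 4·y/x = P_x/P_y.
So 0.8·P_y·y = 0.2·P_x·x; combined with the budget, a share 0.8 of income goes to x.
Demand: x*(P_x,P_y,M) = 0.8·M/P_x and y* = 0.2·M/P_y.
At P_x=2, P_y=18.66, M=180: x* = 0.8·180/2 = 72, y* = 1.9293.

x* = 72, y* = 1.9293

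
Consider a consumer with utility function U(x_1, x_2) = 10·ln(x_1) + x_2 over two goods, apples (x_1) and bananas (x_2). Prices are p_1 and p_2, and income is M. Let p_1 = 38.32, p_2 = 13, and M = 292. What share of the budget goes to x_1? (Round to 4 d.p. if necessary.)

share on x_1 = 0.4452

So x_1*(p_1,p_2) = 10·p_2/p_1, independent of income; and x_2* = (M − 10·p_2)/p_2.
At the given prices: x_1* = 10·13/38.32 = 3.3925, and x_2* = 12.4615.
Expenditure on x_1: 38.32·3.3925 = 130; share = 0.4452.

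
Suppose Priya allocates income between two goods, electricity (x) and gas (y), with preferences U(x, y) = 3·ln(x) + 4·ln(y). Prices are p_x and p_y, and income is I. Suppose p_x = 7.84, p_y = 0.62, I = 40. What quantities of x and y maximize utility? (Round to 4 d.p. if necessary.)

x* = 2.1866, y* = 36.8664

Tangency: MRS = (3/4)·y/x = p_x/p_y.
So 3·p_y·y = 4·p_x·x; combined with the budget, a share 3/7 of income goes to x.
Demand: x*(p_x,p_y,I) = 3/7·I/p_x and y* = 4/7·I/p_y.
At p_x=7.84, p_y=0.62, I=40: x* = 3/7·40/7.84 = 2.1866, y* = 36.8664.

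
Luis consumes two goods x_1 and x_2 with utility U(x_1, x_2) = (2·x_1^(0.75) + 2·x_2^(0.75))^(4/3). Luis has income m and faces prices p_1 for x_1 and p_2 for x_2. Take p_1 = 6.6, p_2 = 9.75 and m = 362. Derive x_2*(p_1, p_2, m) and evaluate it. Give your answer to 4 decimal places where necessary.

x_2* = 8.79

With the ratio pinned down, the budget gives x_1* = m/(p_1 + p_2·(x_2/x_1)) and x_2* = (x_2/x_1)·x_1*.
Numerically x_2/x_1 = 0.20997, so x_1* = 362/(6.6 + 9.75·0.20997) = 41.8632 and x_2* = 0.20997·41.8632 = 8.79.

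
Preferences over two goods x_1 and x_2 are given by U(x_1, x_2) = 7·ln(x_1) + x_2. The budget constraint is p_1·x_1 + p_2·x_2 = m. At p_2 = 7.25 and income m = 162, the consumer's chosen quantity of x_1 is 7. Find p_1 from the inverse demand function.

MU_x_1 = 7/x_1, MU_x_2 = 1. Tangency: 7/x_1 = p_1/p_2.
So x_1*(p_1,p_2) = 7·p_2/p_1, independent of income; and x_2* = (m − 7·p_2)/p_2.
Set x_1* = 7 in the demand function and solve for p_1: p_1 = 7.25.

p_1 = 7.25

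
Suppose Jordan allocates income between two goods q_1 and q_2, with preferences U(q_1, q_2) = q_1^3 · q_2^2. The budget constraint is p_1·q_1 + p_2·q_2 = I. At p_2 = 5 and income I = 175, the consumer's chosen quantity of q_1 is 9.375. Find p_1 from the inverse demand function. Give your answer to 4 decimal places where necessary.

p_1 = 11.2

Tangency: MRS = (3/2)·q_2/q_1 = p_1/p_2.
So 3·p_2·q_2 = 2·p_1·q_1; combined with the budget, a share 0.6 of income goes to q_1.
Demand: q_1*(p_1,p_2,I) = 0.6·I/p_1 and q_2* = 0.4·I/p_2.
Set q_1* = 9.375 in the demand function and solve for p_1: p_1 = 11.2.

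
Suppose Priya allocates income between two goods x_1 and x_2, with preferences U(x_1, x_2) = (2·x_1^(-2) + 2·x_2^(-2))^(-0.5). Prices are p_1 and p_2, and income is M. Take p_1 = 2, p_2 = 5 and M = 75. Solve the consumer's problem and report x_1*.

x_1* = 13.1949

MRS = MU_x_1/MU_x_2 = (x_2/x_1)^(3). Set equal to p_1/p_2.
Solve for the ratio: x_2/x_1 = [p_1/p_2]^(1/3).
With the ratio pinned down, the budget gives x_1* = M/(p_1 + p_2·(x_2/x_1)) and x_2* = (x_2/x_1)·x_1*.
Numerically x_2/x_1 = 0.736806, so x_1* = 75/(2 + 5·0.736806) = 13.1949.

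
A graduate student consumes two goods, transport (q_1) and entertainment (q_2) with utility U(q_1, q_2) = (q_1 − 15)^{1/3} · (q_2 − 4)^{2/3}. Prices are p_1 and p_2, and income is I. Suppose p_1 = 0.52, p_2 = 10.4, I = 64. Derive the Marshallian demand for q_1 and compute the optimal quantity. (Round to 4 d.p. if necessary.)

q_1* = 24.359

MRS = (1/2)·(q_2−4)/(q_1−15). Tangency with p_1/p_2 gives q_2−4 = 2·(p_1/p_2)·(q_1−15).
Substituting into the budget: q_1* = 15 + 1/3·(I − 15·p_1 − 4·p_2)/p_1, and q_2* = 4 + 2/3·(…)/p_2.
Discretionary income = 64 − 15·0.52 − 4·10.4 = 14.6; q_1* = 15 + 1/3·14.6/0.52 = 24.359.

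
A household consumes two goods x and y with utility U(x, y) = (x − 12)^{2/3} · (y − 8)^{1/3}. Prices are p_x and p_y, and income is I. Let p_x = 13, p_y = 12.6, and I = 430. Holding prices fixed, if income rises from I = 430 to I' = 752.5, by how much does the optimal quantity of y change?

Δy* = 8.5317

Let x' = x−12, y' = y−8. MRS = 2·y'/x' = p_x/p_y.
Substituting into the budget: x* = 12 + 2/3·(I − 12·p_x − 8·p_y)/p_x, and y* = 8 + 1/3·(…)/p_y.
Discretionary income = 430 − 12·13 − 8·12.6 = 173.2; y* = 8 + 1/3·173.2/12.6 = 12.582.
At I' = 752.5: y* = 21.1138. Change: 21.1138 − 12.582 = 8.5317.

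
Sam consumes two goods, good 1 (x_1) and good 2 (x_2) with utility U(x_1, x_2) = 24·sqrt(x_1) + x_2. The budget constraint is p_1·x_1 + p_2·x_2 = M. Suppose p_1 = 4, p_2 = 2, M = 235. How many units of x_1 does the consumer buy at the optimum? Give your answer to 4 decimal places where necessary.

x_1* = 36

Utility is quasi-linear in x_2; the FOC for x_1 is 12/√x_1 = p_1/p_2.
Solve: √x_1 = 12·p_2/p_1, so x_1*(p_1,p_2) = (12·p_2/p_1)², and x_2* = (M − p_1·x_1*)/p_2.
Plugging in: x_1* = (12·2/4)² = 36.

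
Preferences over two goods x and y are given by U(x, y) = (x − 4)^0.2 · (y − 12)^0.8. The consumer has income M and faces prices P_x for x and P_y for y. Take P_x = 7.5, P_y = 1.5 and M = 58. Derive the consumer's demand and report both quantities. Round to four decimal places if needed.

x* = 4.2667, y* = 17.3333

MRS = (1/4)·(y−12)/(x−4). Tangency with P_x/P_y gives y−12 = 4·(P_x/P_y)·(x−4).
After buying the subsistence bundle (4, 12), a share 0.2 of the remaining income goes to x: x* = 4 + 0.2·(M − 4P_x − 12P_y)/P_x.
Discretionary income = 58 − 4·7.5 − 12·1.5 = 10; x* = 4 + 0.2·10/7.5 = 4.2667; y* = 12 + 0.8·10/1.5 = 17.3333.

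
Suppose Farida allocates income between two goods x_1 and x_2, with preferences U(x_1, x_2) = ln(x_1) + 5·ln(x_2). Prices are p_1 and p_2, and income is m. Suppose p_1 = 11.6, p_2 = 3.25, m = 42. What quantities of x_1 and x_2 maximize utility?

MU_x_1/MU_x_2 = (x_2)/(5·x_1); tangency sets this equal to p_1/p_2.
So p_2·x_2 = 5·p_1·x_1; combined with the budget, a share 1/6 of income goes to x_1.
Demand: x_1*(p_1,p_2,m) = 1/6·m/p_1 and x_2* = 5/6·m/p_2.
At p_1=11.6, p_2=3.25, m=42: x_1* = 1/6·42/11.6 = 0.6034, x_2* = 10.7692.

x_1* = 0.6034, x_2* = 10.7692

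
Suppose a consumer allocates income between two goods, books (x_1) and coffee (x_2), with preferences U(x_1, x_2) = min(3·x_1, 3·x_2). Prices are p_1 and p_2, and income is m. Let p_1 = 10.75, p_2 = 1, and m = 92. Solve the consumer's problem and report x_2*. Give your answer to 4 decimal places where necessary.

x_2* = 7.8298

Leontief preferences: the optimum is at the kink where x_1/3 = x_2/3, i.e. x_2 = x_1.
Budget: p_1·x_1 + p_2·x_1 = m, so (3·p_1 + 3·p_2)·x_1 = 3·m.
Demand: x_1*(p_1,p_2,m) = 3·m/(3·p_1 + 3·p_2), x_2* = 3·m/(3·p_1 + 3·p_2).
Here 3·10.75 + 3·1 = 35.25, giving x_2* = 7.8298.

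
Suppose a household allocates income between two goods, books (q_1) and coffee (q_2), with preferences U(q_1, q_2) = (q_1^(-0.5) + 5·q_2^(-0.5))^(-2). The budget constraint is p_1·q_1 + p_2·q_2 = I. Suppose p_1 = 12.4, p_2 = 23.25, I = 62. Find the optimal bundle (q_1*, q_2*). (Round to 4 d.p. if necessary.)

q_1* = 1.0856, q_2* = 2.0877

MU_q_1 ∝ q_1^(-1.5), MU_q_2 ∝ 5·q_2^(-1.5), so MRS = (1/5)·(q_2/q_1)^(1.5) = p_1/p_2.
Hence q_2/q_1 = (5·p_1/p_2)^(1/(1.5)), i.e. raised to the 2/3 power.
Substitute q_2 = (q_2/q_1)·q_1 into the budget: q_1* = I/(p_1 + p_2·(q_2/q_1)).
Numerically q_2/q_1 = 1.922999, so q_1* = 62/(12.4 + 23.25·1.922999) = 1.0856 and q_2* = 1.922999·1.0856 = 2.0877.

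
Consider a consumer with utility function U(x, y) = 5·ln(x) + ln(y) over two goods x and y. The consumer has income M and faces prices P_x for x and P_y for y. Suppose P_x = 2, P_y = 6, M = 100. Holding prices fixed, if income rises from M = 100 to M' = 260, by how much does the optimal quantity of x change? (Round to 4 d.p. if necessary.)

Demand: x*(P_x,P_y,M) = 5/6·M/P_x and y* = 1/6·M/P_y.
At P_x=2, P_y=6, M=100: x* = 5/6·100/2 = 41.6667.
At M' = 260: x* = 108.3333. Change: 108.3333 − 41.6667 = 66.6667.

Δx* = 66.6667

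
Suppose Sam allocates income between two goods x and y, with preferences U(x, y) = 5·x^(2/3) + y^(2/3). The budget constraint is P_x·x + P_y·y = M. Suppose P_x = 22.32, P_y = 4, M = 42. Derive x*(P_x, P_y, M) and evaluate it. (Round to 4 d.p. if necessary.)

With the ratio pinned down, the budget gives x* = M/(P_x + P_y·(y/x)) and y* = (y/x)·x*.
Numerically y/x = 1.389929, so x* = 42/(22.32 + 4·1.389929) = 1.5065.

x* = 1.5065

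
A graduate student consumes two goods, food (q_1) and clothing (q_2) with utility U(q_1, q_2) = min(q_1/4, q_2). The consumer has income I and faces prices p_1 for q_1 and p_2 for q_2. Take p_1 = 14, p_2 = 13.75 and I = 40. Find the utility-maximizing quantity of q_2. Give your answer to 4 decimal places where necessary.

q_2* = 0.5735

With perfect complements, no substitution: consume in ratio q_1:q_2 = 4:1.
Budget: p_1·q_1 + p_2·(1/4)·q_1 = I, so (4·p_1 + p_2)·q_1 = 4·I.
Demand: q_1*(p_1,p_2,I) = 4·I/(4·p_1 + p_2), q_2* = I/(4·p_1 + p_2).
Here 4·14 + 13.75 = 69.75, giving q_2* = 0.5735.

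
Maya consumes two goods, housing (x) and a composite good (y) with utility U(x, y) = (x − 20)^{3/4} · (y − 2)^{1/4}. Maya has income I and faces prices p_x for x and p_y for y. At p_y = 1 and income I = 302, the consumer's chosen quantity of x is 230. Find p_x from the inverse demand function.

p_x = 1

This is Cobb-Douglas in (x−20, y−2): tangency gives 0.75·p_y·(y−2) = 0.25·p_x·(x−20).
Substituting into the budget: x* = 20 + 0.75·(I − 20·p_x − 2·p_y)/p_x, and y* = 2 + 0.25·(…)/p_y.
Set x* = 230 in the demand function and solve for p_x: p_x = 1.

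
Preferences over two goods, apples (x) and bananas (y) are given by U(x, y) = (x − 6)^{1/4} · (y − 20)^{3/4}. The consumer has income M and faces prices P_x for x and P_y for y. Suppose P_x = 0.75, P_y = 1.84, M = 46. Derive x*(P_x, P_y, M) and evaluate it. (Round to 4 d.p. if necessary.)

MRS = (1/3)·(y−20)/(x−6). Tangency with P_x/P_y gives y−20 = 3·(P_x/P_y)·(x−6).
After buying the subsistence bundle (6, 20), a share 0.25 of the remaining income goes to x: x* = 6 + 0.25·(M − 6P_x − 20P_y)/P_x.
Discretionary income = 46 − 6·0.75 − 20·1.84 = 4.7; x* = 6 + 0.25·4.7/0.75 = 7.5667.

x* = 7.5667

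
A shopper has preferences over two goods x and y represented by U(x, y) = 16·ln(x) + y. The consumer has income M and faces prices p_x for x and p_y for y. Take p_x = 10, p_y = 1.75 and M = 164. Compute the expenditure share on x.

So x*(p_x,p_y) = 16·p_y/p_x, independent of income; and y* = (M − 16·p_y)/p_y.
At the given prices: x* = 16·1.75/10 = 2.8, and y* = 77.7143.
Expenditure on x: 10·2.8 = 28; share = 0.1707.

share on x = 0.1707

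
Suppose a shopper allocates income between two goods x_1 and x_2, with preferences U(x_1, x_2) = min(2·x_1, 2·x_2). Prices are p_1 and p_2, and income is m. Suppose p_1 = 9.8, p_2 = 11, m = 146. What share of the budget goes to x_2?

Leontief preferences: the optimum is at the kink where x_1/2 = x_2/2, i.e. x_2 = x_1.
Budget: p_1·x_1 + p_2·x_1 = m, so (2·p_1 + 2·p_2)·x_1 = 2·m.
Demand: x_1*(p_1,p_2,m) = 2·m/(2·p_1 + 2·p_2), x_2* = 2·m/(2·p_1 + 2·p_2).
Here 2·9.8 + 2·11 = 41.6, giving x_1* = 7.0192 and x_2* = 7.0192.
Expenditure on x_2: 11·7.0192 = 77.2115; share = 0.5288.

share on x_2 = 0.5288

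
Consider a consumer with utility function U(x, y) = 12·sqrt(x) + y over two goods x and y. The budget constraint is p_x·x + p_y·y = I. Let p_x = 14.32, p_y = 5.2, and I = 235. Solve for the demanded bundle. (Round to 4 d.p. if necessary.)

Set MRS = p_x/p_y: 6·x^(−1/2) = p_x/p_y.
Thus x* = (6·p_y/p_x)² — independent of I — with the rest of income spent on y.
Plugging in: x* = (6·5.2/14.32)² = 4.747, y* = 32.1197.

x* = 4.747, y* = 32.1197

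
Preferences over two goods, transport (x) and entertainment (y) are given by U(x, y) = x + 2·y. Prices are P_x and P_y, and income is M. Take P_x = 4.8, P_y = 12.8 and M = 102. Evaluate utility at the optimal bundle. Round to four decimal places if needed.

Perfect substitutes: compare marginal utility per dollar. 1/P_x vs 2/P_y → 0.2083 vs 0.1562.
x gives more utility per dollar, so spend all income on x: x* = M/P_x, y* = 0.
Numerically: x* = 21.25, y* = 0.
Utility at the optimum: U(21.25, 0) = 21.25.

V = 21.25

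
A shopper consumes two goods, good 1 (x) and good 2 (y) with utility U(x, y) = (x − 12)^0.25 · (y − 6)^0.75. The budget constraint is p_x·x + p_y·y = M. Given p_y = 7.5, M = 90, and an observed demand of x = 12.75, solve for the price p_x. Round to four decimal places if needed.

p_x = 3

Let x' = x−12, y' = y−6. MRS = (1/3)·y'/x' = p_x/p_y.
After buying the subsistence bundle (12, 6), a share 0.25 of the remaining income goes to x: x* = 12 + 0.25·(M − 12p_x − 6p_y)/p_x.
Set x* = 12.75 in the demand function and solve for p_x: p_x = 3.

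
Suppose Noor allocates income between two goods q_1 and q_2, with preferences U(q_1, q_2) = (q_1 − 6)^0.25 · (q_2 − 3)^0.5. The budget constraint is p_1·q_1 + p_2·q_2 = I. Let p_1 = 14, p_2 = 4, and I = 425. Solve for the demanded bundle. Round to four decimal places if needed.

q_1* = 13.8333, q_2* = 57.8333

Let q_1' = q_1−6, q_2' = q_2−3. MRS = (1/2)·q_2'/q_1' = p_1/p_2.
After buying the subsistence bundle (6, 3), a share 1/3 of the remaining income goes to q_1: q_1* = 6 + 1/3·(I − 6p_1 − 3p_2)/p_1.
Discretionary income = 425 − 6·14 − 3·4 = 329; q_1* = 6 + 1/3·329/14 = 13.8333; q_2* = 3 + 2/3·329/4 = 57.8333.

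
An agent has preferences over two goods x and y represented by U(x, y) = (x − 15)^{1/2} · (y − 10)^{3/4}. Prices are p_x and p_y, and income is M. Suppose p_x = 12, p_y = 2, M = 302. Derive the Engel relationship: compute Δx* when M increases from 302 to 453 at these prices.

Δx* = 5.0333

This is Cobb-Douglas in (x−15, y−10): tangency gives 0.5·p_y·(y−10) = 0.75·p_x·(x−15).
Substituting into the budget: x* = 15 + 0.4·(M − 15·p_x − 10·p_y)/p_x, and y* = 10 + 0.6·(…)/p_y.
Discretionary income = 302 − 15·12 − 10·2 = 102; x* = 15 + 0.4·102/12 = 18.4.
At M' = 453: x* = 23.4333. Change: 23.4333 − 18.4 = 5.0333.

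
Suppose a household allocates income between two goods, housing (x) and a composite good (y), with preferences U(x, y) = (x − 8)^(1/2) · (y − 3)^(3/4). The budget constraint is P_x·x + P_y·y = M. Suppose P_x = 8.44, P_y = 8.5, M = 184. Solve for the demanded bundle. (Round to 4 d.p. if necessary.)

x* = 12.3118, y* = 9.4221

After buying the subsistence bundle (8, 3), a share 0.4 of the remaining income goes to x: x* = 8 + 0.4·(M − 8P_x − 3P_y)/P_x.
Discretionary income = 184 − 8·8.44 − 3·8.5 = 90.98; x* = 8 + 0.4·90.98/8.44 = 12.3118; y* = 3 + 0.6·90.98/8.5 = 9.4221.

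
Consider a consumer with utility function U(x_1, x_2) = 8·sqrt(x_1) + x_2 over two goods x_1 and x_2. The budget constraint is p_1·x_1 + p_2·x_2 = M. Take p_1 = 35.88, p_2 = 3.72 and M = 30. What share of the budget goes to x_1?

Thus x_1* = (4·p_2/p_1)² — independent of M — with the rest of income spent on x_2.
Plugging in: x_1* = (4·3.72/35.88)² = 0.172, x_2* = 6.4057.
Expenditure on x_1: 35.88·0.172 = 6.171; share = 0.2057.

share on x_1 = 0.2057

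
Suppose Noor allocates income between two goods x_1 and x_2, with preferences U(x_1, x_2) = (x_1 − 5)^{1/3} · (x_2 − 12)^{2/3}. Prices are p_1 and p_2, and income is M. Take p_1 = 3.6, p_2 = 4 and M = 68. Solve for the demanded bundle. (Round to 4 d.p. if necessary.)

MRS = (1/2)·(x_2−12)/(x_1−5). Tangency with p_1/p_2 gives x_2−12 = 2·(p_1/p_2)·(x_1−5).
Substituting into the budget: x_1* = 5 + 1/3·(M − 5·p_1 − 12·p_2)/p_1, and x_2* = 12 + 2/3·(…)/p_2.
Discretionary income = 68 − 5·3.6 − 12·4 = 2; x_1* = 5 + 1/3·2/3.6 = 5.1852; x_2* = 12 + 2/3·2/4 = 12.3333.

x_1* = 5.1852, x_2* = 12.3333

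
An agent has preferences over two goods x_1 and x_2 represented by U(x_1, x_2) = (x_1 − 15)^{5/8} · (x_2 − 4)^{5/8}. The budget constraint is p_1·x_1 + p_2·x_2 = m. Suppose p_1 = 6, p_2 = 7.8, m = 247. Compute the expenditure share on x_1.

Let x_1' = x_1−15, x_2' = x_2−4. MRS = x_2'/x_1' = p_1/p_2.
After buying the subsistence bundle (15, 4), a share 0.5 of the remaining income goes to x_1: x_1* = 15 + 0.5·(m − 15p_1 − 4p_2)/p_1.
Discretionary income = 247 − 15·6 − 4·7.8 = 125.8; x_1* = 15 + 0.5·125.8/6 = 25.4833; x_2* = 4 + 0.5·125.8/7.8 = 12.0641.
Expenditure on x_1: 6·25.4833 = 152.9; share = 0.619.

share on x_1 = 0.619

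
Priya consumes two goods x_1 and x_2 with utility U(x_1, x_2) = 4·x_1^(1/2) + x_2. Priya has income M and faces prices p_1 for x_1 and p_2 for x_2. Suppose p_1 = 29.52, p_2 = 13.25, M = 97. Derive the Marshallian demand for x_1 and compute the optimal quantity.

x_1* = 0.8059

Utility is quasi-linear in x_2; the FOC for x_1 is 2/√x_1 = p_1/p_2.
Thus x_1* = (2·p_2/p_1)² — independent of M — with the rest of income spent on x_2.
Plugging in: x_1* = (2·13.25/29.52)² = 0.8059.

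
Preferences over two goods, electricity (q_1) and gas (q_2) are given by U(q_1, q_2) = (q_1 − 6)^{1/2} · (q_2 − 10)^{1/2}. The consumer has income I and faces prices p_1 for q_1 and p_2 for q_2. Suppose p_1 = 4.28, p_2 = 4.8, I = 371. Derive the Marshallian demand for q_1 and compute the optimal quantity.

q_1* = 40.7336

Substituting into the budget: q_1* = 6 + 0.5·(I − 6·p_1 − 10·p_2)/p_1, and q_2* = 10 + 0.5·(…)/p_2.
Discretionary income = 371 − 6·4.28 − 10·4.8 = 297.32; q_1* = 6 + 0.5·297.32/4.28 = 40.7336.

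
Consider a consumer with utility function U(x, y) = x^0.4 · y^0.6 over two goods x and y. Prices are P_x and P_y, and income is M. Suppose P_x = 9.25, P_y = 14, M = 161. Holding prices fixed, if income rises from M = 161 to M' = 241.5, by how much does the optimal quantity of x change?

Δx* = 3.4811

MU_x/MU_y = (0.4·y)/(0.6·x); tangency sets this equal to P_x/P_y.
Rearranging, P_y·y = (3/2)·P_x·x. Substituting into the budget gives P_x·x·(1 + (3/2)) = M.
Demand: x*(P_x,P_y,M) = 0.4·M/P_x and y* = 0.6·M/P_y.
At P_x=9.25, P_y=14, M=161: x* = 0.4·161/9.25 = 6.9622.
At M' = 241.5: x* = 10.4432. Change: 10.4432 − 6.9622 = 3.4811.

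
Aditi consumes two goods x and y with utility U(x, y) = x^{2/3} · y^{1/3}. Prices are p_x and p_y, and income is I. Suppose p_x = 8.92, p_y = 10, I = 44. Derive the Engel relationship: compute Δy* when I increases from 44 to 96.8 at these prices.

The MRS is 2·y/x. Set MRS = p_x/p_y.
So 2/3·p_y·y = 1/3·p_x·x; combined with the budget, a share 2/3 of income goes to x.
Demand: x*(p_x,p_y,I) = 2/3·I/p_x and y* = 1/3·I/p_y.
At p_x=8.92, p_y=10, I=44: y* = 1/3·44/10 = 1.4667.
At I' = 96.8: y* = 3.2267. Change: 3.2267 − 1.4667 = 1.76.

Δy* = 1.76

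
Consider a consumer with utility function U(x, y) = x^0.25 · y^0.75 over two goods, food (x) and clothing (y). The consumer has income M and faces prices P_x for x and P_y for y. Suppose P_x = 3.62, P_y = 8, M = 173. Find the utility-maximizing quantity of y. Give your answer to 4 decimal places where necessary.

The MRS is (1/3)·y/x. Set MRS = P_x/P_y.
Rearranging, P_y·y = 3·P_x·x. Substituting into the budget gives P_x·x·(1 + 3) = M.
Demand: x*(P_x,P_y,M) = 0.25·M/P_x and y* = 0.75·M/P_y.
At P_x=3.62, P_y=8, M=173: y* = 0.75·173/8 = 16.2188.

y* = 16.2188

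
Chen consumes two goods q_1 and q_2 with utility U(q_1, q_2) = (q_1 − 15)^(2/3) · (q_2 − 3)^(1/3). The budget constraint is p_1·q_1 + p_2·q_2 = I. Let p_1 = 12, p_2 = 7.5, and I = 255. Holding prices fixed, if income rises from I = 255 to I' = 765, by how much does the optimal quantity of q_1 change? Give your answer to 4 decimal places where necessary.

MRS = 2·(q_2−3)/(q_1−15). Tangency with p_1/p_2 gives q_2−3 = (1/2)·(p_1/p_2)·(q_1−15).
Substituting into the budget: q_1* = 15 + 2/3·(I − 15·p_1 − 3·p_2)/p_1, and q_2* = 3 + 1/3·(…)/p_2.
Discretionary income = 255 − 15·12 − 3·7.5 = 52.5; q_1* = 15 + 2/3·52.5/12 = 17.9167.
At I' = 765: q_1* = 46.25. Change: 46.25 − 17.9167 = 28.3333.

Δq_1* = 28.3333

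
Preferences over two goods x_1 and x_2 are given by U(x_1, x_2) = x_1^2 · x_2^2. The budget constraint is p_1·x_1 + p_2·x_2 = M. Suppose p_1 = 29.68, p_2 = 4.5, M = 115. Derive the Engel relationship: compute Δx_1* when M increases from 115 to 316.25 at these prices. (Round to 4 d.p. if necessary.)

Δx_1* = 3.3903

Tangency: MRS = x_2/x_1 = p_1/p_2.
So 2·p_2·x_2 = 2·p_1·x_1; combined with the budget, a share 0.5 of income goes to x_1.
Demand: x_1*(p_1,p_2,M) = 0.5·M/p_1 and x_2* = 0.5·M/p_2.
At p_1=29.68, p_2=4.5, M=115: x_1* = 0.5·115/29.68 = 1.9373.
At M' = 316.25: x_1* = 5.3277. Change: 5.3277 − 1.9373 = 3.3903.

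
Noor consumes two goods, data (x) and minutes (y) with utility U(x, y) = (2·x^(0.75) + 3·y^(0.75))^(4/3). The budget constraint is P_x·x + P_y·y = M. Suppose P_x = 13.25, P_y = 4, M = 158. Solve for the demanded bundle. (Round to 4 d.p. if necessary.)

x* = 0.0645, y* = 39.2865

Numerically y/x = 609.520875, so x* = 158/(13.25 + 4·609.520875) = 0.0645 and y* = 609.520875·0.0645 = 39.2865.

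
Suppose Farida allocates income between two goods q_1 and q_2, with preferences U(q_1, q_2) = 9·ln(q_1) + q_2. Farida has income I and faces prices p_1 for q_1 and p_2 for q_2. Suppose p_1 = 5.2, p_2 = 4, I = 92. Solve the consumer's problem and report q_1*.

MU_q_1 = 9/q_1, MU_q_2 = 1. Tangency: 9/q_1 = p_1/p_2.
So q_1*(p_1,p_2) = 9·p_2/p_1, independent of income; and q_2* = (I − 9·p_2)/p_2.
At the given prices: q_1* = 9·4/5.2 = 6.9231.

q_1* = 6.9231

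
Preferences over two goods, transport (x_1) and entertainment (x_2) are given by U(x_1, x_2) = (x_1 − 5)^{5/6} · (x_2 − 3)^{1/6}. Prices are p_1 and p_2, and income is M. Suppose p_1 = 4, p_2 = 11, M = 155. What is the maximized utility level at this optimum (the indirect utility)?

MRS = 5·(x_2−3)/(x_1−5). Tangency with p_1/p_2 gives x_2−3 = (1/5)·(p_1/p_2)·(x_1−5).
After buying the subsistence bundle (5, 3), a share 5/6 of the remaining income goes to x_1: x_1* = 5 + 5/6·(M − 5p_1 − 3p_2)/p_1.
Discretionary income = 155 − 5·4 − 3·11 = 102; x_1* = 5 + 5/6·102/4 = 26.25; x_2* = 3 + 1/6·102/11 = 4.5455.
Utility at the optimum: U(26.25, 4.5455) = 13.7291.

V = 13.7291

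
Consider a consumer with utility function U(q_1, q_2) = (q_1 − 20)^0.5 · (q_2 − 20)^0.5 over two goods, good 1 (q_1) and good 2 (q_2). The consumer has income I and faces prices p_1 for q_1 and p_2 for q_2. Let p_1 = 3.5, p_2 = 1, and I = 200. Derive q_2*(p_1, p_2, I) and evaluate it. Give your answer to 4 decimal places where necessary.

MRS = (q_2−20)/(q_1−20). Tangency with p_1/p_2 gives q_2−20 = (p_1/p_2)·(q_1−20).
After buying the subsistence bundle (20, 20), a share 0.5 of the remaining income goes to q_1: q_1* = 20 + 0.5·(I − 20p_1 − 20p_2)/p_1.
Discretionary income = 200 − 20·3.5 − 20·1 = 110; q_2* = 20 + 0.5·110/1 = 75.

q_2* = 75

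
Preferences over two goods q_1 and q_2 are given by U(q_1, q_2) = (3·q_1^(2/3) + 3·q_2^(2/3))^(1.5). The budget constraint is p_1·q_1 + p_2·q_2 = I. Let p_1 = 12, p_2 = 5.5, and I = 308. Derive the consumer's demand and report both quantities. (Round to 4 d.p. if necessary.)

MRS = MU_q_1/MU_q_2 = (q_2/q_1)^(1/3). Set equal to p_1/p_2.
Solve for the ratio: q_2/q_1 = [p_1/p_2]^(3).
Substitute q_2 = (q_2/q_1)·q_1 into the budget: q_1* = I/(p_1 + p_2·(q_2/q_1)).
Numerically q_2/q_1 = 10.386176, so q_1* = 308/(12 + 5.5·10.386176) = 4.4558 and q_2* = 10.386176·4.4558 = 46.2783.

q_1* = 4.4558, q_2* = 46.2783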